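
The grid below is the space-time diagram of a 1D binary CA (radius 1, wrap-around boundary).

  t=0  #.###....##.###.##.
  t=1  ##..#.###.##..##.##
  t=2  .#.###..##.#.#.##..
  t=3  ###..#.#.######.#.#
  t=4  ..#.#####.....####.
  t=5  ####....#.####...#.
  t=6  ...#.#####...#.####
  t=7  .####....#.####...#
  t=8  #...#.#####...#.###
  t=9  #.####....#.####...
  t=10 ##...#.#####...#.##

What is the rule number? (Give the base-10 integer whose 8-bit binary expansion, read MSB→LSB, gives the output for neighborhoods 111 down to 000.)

103

  ### -> .   bit 7 = 0  t=0,i=3
  ##. -> #   bit 6 = 1  t=0,i=4
  #.# -> #   bit 5 = 1  t=0,i=1
  #.. -> .   bit 4 = 0  t=0,i=5
  .## -> .   bit 3 = 0  t=0,i=2
  .#. -> #   bit 2 = 1  t=0,i=0
  ..# -> #   bit 1 = 1  t=0,i=8
  ... -> #   bit 0 = 1  t=0,i=6
  bits 01100111 = 103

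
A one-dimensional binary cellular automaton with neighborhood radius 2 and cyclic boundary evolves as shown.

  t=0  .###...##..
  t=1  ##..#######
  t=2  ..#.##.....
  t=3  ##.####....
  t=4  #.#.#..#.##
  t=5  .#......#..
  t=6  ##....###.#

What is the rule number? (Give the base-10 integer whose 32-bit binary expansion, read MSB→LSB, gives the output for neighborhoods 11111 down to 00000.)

  ##### -> .   bit 31 = 0  t=1,i=6
  ####. -> .   bit 30 = 0  t=1,i=0
  ###.# -> .   bit 29 = 0  t=4,i=0
  ###.. -> .   bit 28 = 0  t=0,i=3
  ##.## -> #   bit 27 = 1  t=3,i=2
  ##.#. -> #   bit 26 = 1  t=4,i=1
  ##..# -> #   bit 25 = 1  t=1,i=2
  ##... -> #   bit 24 = 1  t=0,i=4
  #.### -> .   bit 23 = 0  t=3,i=3
  #.##. -> #   bit 22 = 1  t=2,i=4
  #.#.# -> .   bit 21 = 0  t=4,i=2
  #.#.. -> .   bit 20 = 0  t=4,i=4
  #..## -> .   bit 19 = 0  t=1,i=3
  #..#. -> .   bit 18 = 0  t=4,i=6
  #...# -> #   bit 17 = 1  t=0,i=5
  #.... -> .   bit 16 = 0  t=2,i=7
  .#### -> #   bit 15 = 1  t=1,i=5
  .###. -> .   bit 14 = 0  t=0,i=2
  .##.# -> .   bit 13 = 0  t=3,i=1
  .##.. -> #   bit 12 = 1  t=0,i=8
  .#.## -> #   bit 11 = 1  t=2,i=3
  .#.#. -> .   bit 10 = 0  t=4,i=3
  .#..# -> .   bit 9 = 0  t=4,i=5
  .#... -> .   bit 8 = 0  t=5,i=2
  ..### -> #   bit 7 = 1  t=0,i=1
  ..##. -> #   bit 6 = 1  t=0,i=7
  ..#.# -> .   bit 5 = 0  t=2,i=2
  ..#.. -> #   bit 4 = 1  t=5,i=1
  ...## -> #   bit 3 = 1  t=0,i=0
  ...#. -> #   bit 2 = 1  t=2,i=1
  ....# -> #   bit 1 = 1  t=2,i=0
  ..... -> .   bit 0 = 0  t=2,i=8
  bits 00001111010000101001100011011110 = 256022750

256022750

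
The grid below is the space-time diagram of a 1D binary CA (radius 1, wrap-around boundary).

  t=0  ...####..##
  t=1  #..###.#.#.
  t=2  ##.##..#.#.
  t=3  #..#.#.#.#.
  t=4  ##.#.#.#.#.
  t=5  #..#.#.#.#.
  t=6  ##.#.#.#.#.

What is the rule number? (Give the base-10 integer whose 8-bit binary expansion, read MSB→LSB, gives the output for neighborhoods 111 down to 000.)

  [7] ### => #  t=0,i=4
  [6] ##. => .  t=0,i=6
  [5] #.# => .  t=1,i=6
  [4] #.. => #  t=0,i=0
  [3] .## => #  t=0,i=3
  [2] .#. => #  t=1,i=0
  [1] ..# => .  t=0,i=2
  [0] ... => .  t=0,i=1
  bits 10011100 = 156

156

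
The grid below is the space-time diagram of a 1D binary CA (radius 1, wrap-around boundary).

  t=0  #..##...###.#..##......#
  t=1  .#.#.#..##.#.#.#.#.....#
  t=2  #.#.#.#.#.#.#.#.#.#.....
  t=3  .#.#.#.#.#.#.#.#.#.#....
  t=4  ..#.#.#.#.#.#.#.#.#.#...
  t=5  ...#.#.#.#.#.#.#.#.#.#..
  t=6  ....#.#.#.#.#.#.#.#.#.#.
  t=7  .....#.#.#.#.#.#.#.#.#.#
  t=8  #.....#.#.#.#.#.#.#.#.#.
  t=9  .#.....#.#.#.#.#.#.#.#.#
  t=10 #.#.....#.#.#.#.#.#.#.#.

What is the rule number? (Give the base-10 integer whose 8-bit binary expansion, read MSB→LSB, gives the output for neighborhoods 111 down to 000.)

184

  [7] ### => #  t=0,i=9
  [6] ##. => .  t=0,i=0
  [5] #.# => #  t=0,i=11
  [4] #.. => #  t=0,i=1
  [3] .## => #  t=0,i=3
  [2] .#. => .  t=0,i=12
  [1] ..# => .  t=0,i=2
  [0] ... => .  t=0,i=6
  bits 10111000 = 184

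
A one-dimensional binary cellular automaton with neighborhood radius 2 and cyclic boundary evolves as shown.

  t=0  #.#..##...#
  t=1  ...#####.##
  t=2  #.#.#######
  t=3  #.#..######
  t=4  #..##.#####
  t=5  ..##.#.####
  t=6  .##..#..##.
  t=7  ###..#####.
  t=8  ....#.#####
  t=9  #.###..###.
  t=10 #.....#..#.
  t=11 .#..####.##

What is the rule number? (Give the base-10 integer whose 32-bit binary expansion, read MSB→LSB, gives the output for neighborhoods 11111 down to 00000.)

3915945854

  #####|#  b31=1 t=1,i=5
  ####.|#  b30=1 t=1,i=6
  ###.#|#  b29=1 t=1,i=7
  ###..|.  b28=0 t=4,i=0
  ##.##|#  b27=1 t=1,i=8
  ##.#.|.  b26=0 t=0,i=1
  ##..#|.  b25=0 t=4,i=1
  ##...|#  b24=1 t=0,i=7
  #.###|.  b23=0 t=2,i=4
  #.##.|#  b22=1 t=1,i=9
  #.#.#|#  b21=1 t=2,i=2
  #.#..|.  b20=0 t=0,i=2
  #..##|#  b19=1 t=0,i=4
  #..#.|.  b18=0 t=6,i=4
  #...#|.  b17=0 t=0,i=8
  #....|.  b16=0 t=8,i=1
  .####|#  b15=1 t=1,i=4
  .###.|.  b14=0 t=7,i=1
  .##.#|.  b13=0 t=0,i=0
  .##..|#  b12=1 t=0,i=6
  .#.##|.  b11=0 t=2,i=3
  .#.#.|#  b10=1 t=10,i=10
  .#..#|#  b9=1 t=0,i=3
  .#...|#  b8=1 t=10,i=1
  ..###|.  b7=0 t=1,i=3
  ..##.|#  b6=1 t=0,i=5
  ..#.#|#  b5=1 t=8,i=4
  ..#..|#  b4=1 t=6,i=5
  ...##|#  b3=1 t=0,i=9
  ...#.|#  b2=1 t=8,i=3
  ....#|#  b1=1 t=8,i=2
  .....|.  b0=0 t=10,i=3
  bits 11101001011010001001011101111110 = 3915945854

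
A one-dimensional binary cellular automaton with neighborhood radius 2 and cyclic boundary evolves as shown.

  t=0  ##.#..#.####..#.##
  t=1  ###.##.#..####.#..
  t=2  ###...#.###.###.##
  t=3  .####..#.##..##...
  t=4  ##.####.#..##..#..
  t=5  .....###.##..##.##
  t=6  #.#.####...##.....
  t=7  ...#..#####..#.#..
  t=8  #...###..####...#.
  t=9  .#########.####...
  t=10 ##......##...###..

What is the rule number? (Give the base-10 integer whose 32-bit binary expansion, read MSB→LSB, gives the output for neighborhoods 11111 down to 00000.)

1997425545

  ##### -> .   bit 31 = 0  t=2,i=0
  ####. -> #   bit 30 = 1  t=0,i=0
  ###.# -> #   bit 29 = 1  t=0,i=1
  ###.. -> #   bit 28 = 1  t=0,i=11
  ##.## -> .   bit 27 = 0  t=1,i=3
  ##.#. -> #   bit 26 = 1  t=0,i=2
  ##..# -> #   bit 25 = 1  t=0,i=12
  ##... -> #   bit 24 = 1  t=2,i=3
  #.### -> .   bit 23 = 0  t=0,i=8
  #.##. -> .   bit 22 = 0  t=1,i=4
  #.#.# -> .   bit 21 = 0  t=6,i=2
  #.#.. -> .   bit 20 = 0  t=0,i=3
  #..## -> #   bit 19 = 1  t=1,i=9
  #..#. -> #   bit 18 = 1  t=0,i=5
  #...# -> #   bit 17 = 1  t=2,i=4
  #.... -> .   bit 16 = 0  t=3,i=16
  .#### -> .   bit 15 = 0  t=0,i=9
  .###. -> #   bit 14 = 1  t=1,i=1
  .##.# -> .   bit 13 = 0  t=1,i=5
  .##.. -> .   bit 12 = 0  t=3,i=10
  .#.## -> #   bit 11 = 1  t=0,i=7
  .#.#. -> .   bit 10 = 0  t=6,i=1
  .#..# -> #   bit 9 = 1  t=0,i=4
  .#... -> #   bit 8 = 1  t=7,i=16
  ..### -> #   bit 7 = 1  t=1,i=0
  ..##. -> .   bit 6 = 0  t=3,i=13
  ..#.# -> .   bit 5 = 0  t=0,i=6
  ..#.. -> .   bit 4 = 0  t=4,i=15
  ...## -> #   bit 3 = 1  t=3,i=0
  ...#. -> .   bit 2 = 0  t=2,i=5
  ....# -> .   bit 1 = 0  t=3,i=17
  ..... -> #   bit 0 = 1  t=5,i=2
  bits 01110111000011100100101110001001 = 1997425545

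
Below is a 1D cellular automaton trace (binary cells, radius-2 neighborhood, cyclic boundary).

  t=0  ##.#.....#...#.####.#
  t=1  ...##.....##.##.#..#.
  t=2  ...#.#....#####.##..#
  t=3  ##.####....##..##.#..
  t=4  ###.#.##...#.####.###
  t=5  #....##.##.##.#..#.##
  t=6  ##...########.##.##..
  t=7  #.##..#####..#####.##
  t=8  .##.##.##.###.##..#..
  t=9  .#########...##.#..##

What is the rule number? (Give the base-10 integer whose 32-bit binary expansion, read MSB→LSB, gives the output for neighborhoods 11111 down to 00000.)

  nb #####: next=#  (t=2,i=12, bit31=1)
  nb ####.: next=.  (t=0,i=17, bit30=0)
  nb ###.#: next=.  (t=0,i=1, bit29=0)
  nb ###..: next=#  (t=3,i=6, bit28=1)
  nb ##.##: next=#  (t=0,i=19, bit27=1)
  nb ##.#.: next=.  (t=0,i=2, bit26=0)
  nb ##..#: next=#  (t=2,i=18, bit25=1)
  nb ##...: next=#  (t=1,i=5, bit24=1)
  nb #.###: next=.  (t=0,i=15, bit23=0)
  nb #.##.: next=#  (t=1,i=13, bit22=1)
  nb #.#.#: next=.  (t=4,i=4, bit21=0)
  nb #.#..: next=#  (t=0,i=3, bit20=1)
  nb #..##: next=#  (t=3,i=14, bit19=1)
  nb #..#.: next=.  (t=1,i=18, bit18=0)
  nb #...#: next=#  (t=0,i=11, bit17=1)
  nb #....: next=.  (t=0,i=5, bit16=0)
  nb .####: next=#  (t=0,i=16, bit15=1)
  nb .###.: next=.  (t=0,i=0, bit14=0)
  nb .##.#: next=#  (t=1,i=11, bit13=1)
  nb .##..: next=.  (t=1,i=4, bit12=0)
  nb .#.##: next=#  (t=0,i=14, bit11=1)
  nb .#.#.: next=#  (t=2,i=4, bit10=1)
  nb .#..#: next=#  (t=1,i=17, bit9=1)
  nb .#...: next=#  (t=0,i=4, bit8=1)
  nb ..###: next=.  (t=2,i=10, bit7=0)
  nb ..##.: next=#  (t=1,i=3, bit6=1)
  nb ..#.#: next=#  (t=0,i=13, bit5=1)
  nb ..#..: next=.  (t=0,i=9, bit4=0)
  nb ...##: next=.  (t=1,i=2, bit3=0)
  nb ...#.: next=.  (t=0,i=8, bit2=0)
  nb ....#: next=.  (t=0,i=7, bit1=0)
  nb .....: next=.  (t=0,i=6, bit0=0)
  bits 10011011010110101010111101100000 = 2606411616

2606411616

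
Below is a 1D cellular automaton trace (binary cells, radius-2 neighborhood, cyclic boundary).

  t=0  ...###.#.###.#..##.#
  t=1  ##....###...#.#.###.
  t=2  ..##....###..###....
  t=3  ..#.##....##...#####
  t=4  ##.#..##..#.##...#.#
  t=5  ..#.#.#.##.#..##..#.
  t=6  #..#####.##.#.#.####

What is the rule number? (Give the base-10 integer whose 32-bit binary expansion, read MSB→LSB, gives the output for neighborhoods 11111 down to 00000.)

2535927633

  [31] ##### => #  t=3,i=17
  [30] ####. => .  t=3,i=18
  [29] ###.# => .  t=0,i=5
  [28] ###.. => #  t=1,i=8
  [27] ##.## => .  t=1,i=19
  [26] ##.#. => #  t=0,i=6
  [25] ##..# => #  t=2,i=11
  [24] ##... => #  t=1,i=2
  [23] #.### => .  t=0,i=9
  [22] #.##. => .  t=1,i=0
  [21] #.#.# => #  t=0,i=7
  [20] #.#.. => .  t=0,i=13
  [19] #..## => .  t=0,i=15
  [18] #..#. => #  t=3,i=1
  [17] #...# => #  t=0,i=1
  [16] #.... => #  t=1,i=3
  [15] .#### => .  t=3,i=16
  [14] .###. => .  t=0,i=4
  [13] .##.# => #  t=0,i=17
  [12] .##.. => .  t=1,i=1
  [11] .#.## => #  t=0,i=8
  [10] .#.#. => #  t=1,i=13
  [9] .#..# => #  t=0,i=14
  [8] .#... => #  t=0,i=0
  [7] ..### => .  t=0,i=3
  [6] ..##. => #  t=0,i=16
  [5] ..#.# => .  t=1,i=12
  [4] ..#.. => #  t=5,i=18
  [3] ...## => .  t=0,i=2
  [2] ...#. => .  t=1,i=11
  [1] ....# => .  t=1,i=4
  [0] ..... => #  t=2,i=18
  bits 10010111001001110010111101010001 = 2535927633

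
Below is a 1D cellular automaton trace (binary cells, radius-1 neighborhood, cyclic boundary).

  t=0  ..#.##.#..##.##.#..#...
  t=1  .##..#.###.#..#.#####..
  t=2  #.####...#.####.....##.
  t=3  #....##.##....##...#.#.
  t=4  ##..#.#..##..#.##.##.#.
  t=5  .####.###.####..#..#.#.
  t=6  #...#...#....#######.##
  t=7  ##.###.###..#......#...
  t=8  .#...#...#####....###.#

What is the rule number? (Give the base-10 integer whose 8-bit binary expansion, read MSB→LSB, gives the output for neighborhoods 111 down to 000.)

  ###|.  b7=0 t=1,i=8
  ##.|#  b6=1 t=0,i=5
  #.#|.  b5=0 t=0,i=3
  #..|#  b4=1 t=0,i=8
  .##|.  b3=0 t=0,i=4
  .#.|#  b2=1 t=0,i=2
  ..#|#  b1=1 t=0,i=1
  ...|.  b0=0 t=0,i=0
  bits 01010110 = 86

86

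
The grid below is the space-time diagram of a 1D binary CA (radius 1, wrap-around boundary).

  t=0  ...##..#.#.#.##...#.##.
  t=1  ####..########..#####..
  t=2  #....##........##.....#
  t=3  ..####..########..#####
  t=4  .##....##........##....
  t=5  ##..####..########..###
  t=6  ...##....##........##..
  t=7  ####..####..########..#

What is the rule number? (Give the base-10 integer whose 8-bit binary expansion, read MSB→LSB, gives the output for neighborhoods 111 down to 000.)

47

  [7] ### => .  t=1,i=1
  [6] ##. => .  t=0,i=4
  [5] #.# => #  t=0,i=8
  [4] #.. => .  t=0,i=5
  [3] .## => #  t=0,i=3
  [2] .#. => #  t=0,i=7
  [1] ..# => #  t=0,i=2
  [0] ... => #  t=0,i=0
  bits 00101111 = 47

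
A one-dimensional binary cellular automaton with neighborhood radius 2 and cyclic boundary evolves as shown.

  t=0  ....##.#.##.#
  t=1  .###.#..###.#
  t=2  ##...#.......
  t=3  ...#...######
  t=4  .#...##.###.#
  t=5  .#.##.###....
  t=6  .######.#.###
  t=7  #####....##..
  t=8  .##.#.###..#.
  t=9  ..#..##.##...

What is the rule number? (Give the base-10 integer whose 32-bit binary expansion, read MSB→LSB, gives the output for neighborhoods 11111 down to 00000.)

2597562411

  [31] ##### => #  t=3,i=9
  [30] ####. => .  t=3,i=11
  [29] ###.# => .  t=1,i=3
  [28] ###.. => #  t=3,i=12
  [27] ##.## => #  t=4,i=7
  [26] ##.#. => .  t=0,i=6
  [25] ##..# => #  t=7,i=11
  [24] ##... => .  t=2,i=2
  [23] #.### => #  t=1,i=1
  [22] #.##. => #  t=0,i=9
  [21] #.#.# => .  t=0,i=7
  [20] #.#.. => #  t=0,i=12
  [19] #..## => .  t=1,i=7
  [18] #..#. => .  t=8,i=10
  [17] #...# => #  t=2,i=3
  [16] #.... => #  t=0,i=1
  [15] .#### => #  t=3,i=8
  [14] .###. => .  t=1,i=2
  [13] .##.# => #  t=0,i=5
  [12] .##.. => .  t=2,i=1
  [11] .#.## => #  t=0,i=8
  [10] .#.#. => .  t=4,i=0
  [9] .#..# => .  t=1,i=6
  [8] .#... => .  t=0,i=0
  [7] ..### => .  t=1,i=8
  [6] ..##. => .  t=0,i=4
  [5] ..#.# => #  t=5,i=1
  [4] ..#.. => .  t=2,i=5
  [3] ...## => #  t=0,i=3
  [2] ...#. => .  t=2,i=4
  [1] ....# => #  t=0,i=2
  [0] ..... => #  t=2,i=8
  bits 10011010110100111010100000101011 = 2597562411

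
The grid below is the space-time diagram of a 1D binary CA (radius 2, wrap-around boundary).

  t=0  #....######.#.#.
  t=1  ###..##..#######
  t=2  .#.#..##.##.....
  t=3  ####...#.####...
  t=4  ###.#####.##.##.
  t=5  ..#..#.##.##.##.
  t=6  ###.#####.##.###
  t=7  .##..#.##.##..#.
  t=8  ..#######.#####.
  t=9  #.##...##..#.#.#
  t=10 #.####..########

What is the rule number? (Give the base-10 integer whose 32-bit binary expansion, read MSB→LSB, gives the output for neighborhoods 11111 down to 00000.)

1735900596

  #####|.  b31=0 t=0,i=7
  ####.|#  b30=1 t=0,i=9
  ###.#|#  b29=1 t=0,i=10
  ###..|.  b28=0 t=1,i=2
  ##.##|.  b27=0 t=2,i=8
  ##.#.|#  b26=1 t=0,i=11
  ##..#|#  b25=1 t=1,i=3
  ##...|#  b24=1 t=2,i=11
  #.###|.  b23=0 t=3,i=9
  #.##.|#  b22=1 t=2,i=9
  #.#.#|#  b21=1 t=0,i=12
  #.#..|#  b20=1 t=0,i=0
  #..##|.  b19=0 t=1,i=4
  #..#.|#  b18=1 t=5,i=4
  #...#|#  b17=1 t=3,i=5
  #....|#  b16=1 t=0,i=2
  .####|#  b15=1 t=0,i=6
  .###.|.  b14=0 t=4,i=1
  .##.#|#  b13=1 t=2,i=7
  .##..|#  b12=1 t=1,i=6
  .#.##|#  b11=1 t=3,i=8
  .#.#.|#  b10=1 t=0,i=13
  .#..#|.  b9=0 t=2,i=4
  .#...|#  b8=1 t=0,i=1
  ..###|#  b7=1 t=0,i=5
  ..##.|.  b6=0 t=1,i=5
  ..#.#|#  b5=1 t=2,i=1
  ..#..|#  b4=1 t=5,i=2
  ...##|.  b3=0 t=0,i=4
  ...#.|#  b2=1 t=2,i=0
  ....#|.  b1=0 t=0,i=3
  .....|.  b0=0 t=2,i=13
  bits 01100111011101111011110110110100 = 1735900596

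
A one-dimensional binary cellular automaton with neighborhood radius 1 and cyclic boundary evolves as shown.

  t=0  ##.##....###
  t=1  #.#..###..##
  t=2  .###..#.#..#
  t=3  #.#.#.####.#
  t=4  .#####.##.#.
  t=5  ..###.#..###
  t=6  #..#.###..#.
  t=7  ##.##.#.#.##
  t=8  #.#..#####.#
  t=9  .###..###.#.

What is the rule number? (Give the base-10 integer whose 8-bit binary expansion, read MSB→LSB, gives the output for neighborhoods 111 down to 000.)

  ### -> #   bit 7 = 1  t=0,i=0
  ##. -> .   bit 6 = 0  t=0,i=1
  #.# -> #   bit 5 = 1  t=0,i=2
  #.. -> #   bit 4 = 1  t=0,i=5
  .## -> .   bit 3 = 0  t=0,i=3
  .#. -> #   bit 2 = 1  t=1,i=2
  ..# -> .   bit 1 = 0  t=0,i=8
  ... -> #   bit 0 = 1  t=0,i=6
  bits 10110101 = 181

181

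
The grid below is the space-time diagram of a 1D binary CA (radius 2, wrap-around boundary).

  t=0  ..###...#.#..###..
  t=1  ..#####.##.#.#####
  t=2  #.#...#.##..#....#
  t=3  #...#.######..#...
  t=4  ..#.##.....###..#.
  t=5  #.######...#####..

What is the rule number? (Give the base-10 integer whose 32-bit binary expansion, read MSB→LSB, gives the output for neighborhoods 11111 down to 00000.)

860323488

  [31] ##### => .  t=1,i=4
  [30] ####. => .  t=1,i=5
  [29] ###.# => #  t=1,i=6
  [28] ###.. => #  t=0,i=4
  [27] ##.## => .  t=1,i=7
  [26] ##.#. => .  t=1,i=10
  [25] ##..# => #  t=1,i=0
  [24] ##... => #  t=0,i=5
  [23] #.### => .  t=1,i=13
  [22] #.##. => #  t=1,i=8
  [21] #.#.# => .  t=1,i=11
  [20] #.#.. => .  t=0,i=10
  [19] #..## => .  t=0,i=12
  [18] #..#. => #  t=2,i=11
  [17] #...# => #  t=0,i=6
  [16] #.... => #  t=0,i=17
  [15] .#### => .  t=1,i=3
  [14] .###. => #  t=0,i=3
  [13] .##.# => #  t=1,i=9
  [12] .##.. => #  t=2,i=9
  [11] .#.## => #  t=1,i=12
  [10] .#.#. => #  t=0,i=9
  [9] .#..# => #  t=0,i=11
  [8] .#... => .  t=2,i=3
  [7] ..### => #  t=0,i=2
  [6] ..##. => .  t=2,i=17
  [5] ..#.# => #  t=0,i=8
  [4] ..#.. => .  t=2,i=12
  [3] ...## => .  t=0,i=1
  [2] ...#. => .  t=0,i=7
  [1] ....# => .  t=0,i=0
  [0] ..... => .  t=4,i=8
  bits 00110011010001110111111010100000 = 860323488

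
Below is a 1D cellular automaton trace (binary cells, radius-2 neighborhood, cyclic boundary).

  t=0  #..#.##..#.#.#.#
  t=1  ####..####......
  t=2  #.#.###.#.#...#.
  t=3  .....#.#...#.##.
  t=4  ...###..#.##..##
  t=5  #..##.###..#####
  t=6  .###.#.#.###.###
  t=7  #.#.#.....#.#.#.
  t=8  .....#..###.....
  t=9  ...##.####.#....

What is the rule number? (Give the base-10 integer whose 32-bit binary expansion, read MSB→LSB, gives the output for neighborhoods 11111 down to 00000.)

  [31] ##### => #  t=5,i=13
  [30] ####. => #  t=1,i=2
  [29] ###.# => .  t=2,i=6
  [28] ###.. => .  t=1,i=3
  [27] ##.## => #  t=5,i=5
  [26] ##.#. => #  t=2,i=7
  [25] ##..# => #  t=0,i=1
  [24] ##... => #  t=1,i=10
  [23] #.### => .  t=2,i=4
  [22] #.##. => .  t=0,i=5
  [21] #.#.# => .  t=0,i=11
  [20] #.#.. => .  t=2,i=10
  [19] #..## => #  t=1,i=5
  [18] #..#. => #  t=0,i=2
  [17] #...# => .  t=2,i=12
  [16] #.... => .  t=1,i=11
  [15] .#### => .  t=1,i=1
  [14] .###. => #  t=2,i=5
  [13] .##.# => .  t=5,i=4
  [12] .##.. => #  t=0,i=0
  [11] .#.## => .  t=0,i=4
  [10] .#.#. => .  t=0,i=10
  [9] .#..# => #  t=8,i=6
  [8] .#... => #  t=2,i=11
  [7] ..### => #  t=1,i=0
  [6] ..##. => #  t=4,i=14
  [5] ..#.# => #  t=0,i=3
  [4] ..#.. => .  t=8,i=5
  [3] ...## => .  t=1,i=15
  [2] ...#. => #  t=2,i=13
  [1] ....# => #  t=1,i=14
  [0] ..... => .  t=1,i=12
  bits 11001111000011000101001111100110 = 3473691622

3473691622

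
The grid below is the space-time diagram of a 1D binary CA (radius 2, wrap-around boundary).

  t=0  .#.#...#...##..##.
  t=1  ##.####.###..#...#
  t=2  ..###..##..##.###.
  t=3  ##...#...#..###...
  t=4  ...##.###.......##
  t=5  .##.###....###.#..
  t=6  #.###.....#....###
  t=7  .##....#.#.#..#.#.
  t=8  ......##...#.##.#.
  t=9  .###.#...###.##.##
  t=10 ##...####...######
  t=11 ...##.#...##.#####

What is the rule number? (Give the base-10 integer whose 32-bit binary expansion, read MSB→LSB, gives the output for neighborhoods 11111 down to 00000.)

  nb #####: next=#  (t=10,i=14, bit31=1)
  nb ####.: next=.  (t=1,i=5, bit30=0)
  nb ###.#: next=.  (t=1,i=1, bit29=0)
  nb ###..: next=.  (t=1,i=10, bit28=0)
  nb ##.##: next=#  (t=1,i=2, bit27=1)
  nb ##.#.: next=.  (t=5,i=14, bit26=0)
  nb ##..#: next=#  (t=0,i=13, bit25=1)
  nb ##...: next=.  (t=2,i=17, bit24=0)
  nb #.###: next=#  (t=1,i=3, bit23=1)
  nb #.##.: next=#  (t=8,i=13, bit22=1)
  nb #.#.#: next=.  (t=7,i=9, bit21=0)
  nb #.#..: next=#  (t=0,i=3, bit20=1)
  nb #..##: next=.  (t=0,i=14, bit19=0)
  nb #..#.: next=#  (t=0,i=0, bit18=1)
  nb #...#: next=#  (t=0,i=5, bit17=1)
  nb #....: next=.  (t=4,i=10, bit16=0)
  nb .####: next=#  (t=1,i=4, bit15=1)
  nb .###.: next=.  (t=1,i=0, bit14=0)
  nb .##.#: next=#  (t=2,i=12, bit13=1)
  nb .##..: next=.  (t=0,i=12, bit12=0)
  nb .#.##: next=.  (t=8,i=12, bit11=0)
  nb .#.#.: next=.  (t=0,i=2, bit10=0)
  nb .#..#: next=.  (t=3,i=10, bit9=0)
  nb .#...: next=#  (t=0,i=4, bit8=1)
  nb ..###: next=.  (t=1,i=17, bit7=0)
  nb ..##.: next=.  (t=0,i=11, bit6=0)
  nb ..#.#: next=#  (t=0,i=1, bit5=1)
  nb ..#..: next=.  (t=0,i=7, bit4=0)
  nb ...##: next=#  (t=0,i=10, bit3=1)
  nb ...#.: next=#  (t=0,i=6, bit2=1)
  nb ....#: next=.  (t=4,i=14, bit1=0)
  nb .....: next=#  (t=4,i=11, bit0=1)
  bits 10001010110101101010000100101101 = 2329321773

2329321773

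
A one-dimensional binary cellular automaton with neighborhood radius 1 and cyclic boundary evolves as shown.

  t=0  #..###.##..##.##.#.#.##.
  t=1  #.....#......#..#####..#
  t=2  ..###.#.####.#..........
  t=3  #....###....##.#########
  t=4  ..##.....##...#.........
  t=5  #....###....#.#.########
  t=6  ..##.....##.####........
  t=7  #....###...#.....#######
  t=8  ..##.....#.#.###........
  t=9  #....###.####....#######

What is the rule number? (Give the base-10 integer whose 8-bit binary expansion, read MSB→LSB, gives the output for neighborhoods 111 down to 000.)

  nb ###: next=.  (t=0,i=4, bit7=0)
  nb ##.: next=.  (t=0,i=5, bit6=0)
  nb #.#: next=#  (t=0,i=6, bit5=1)
  nb #..: next=.  (t=0,i=1, bit4=0)
  nb .##: next=.  (t=0,i=3, bit3=0)
  nb .#.: next=#  (t=0,i=0, bit2=1)
  nb ..#: next=.  (t=0,i=2, bit1=0)
  nb ...: next=#  (t=1,i=2, bit0=1)
  bits 00100101 = 37

37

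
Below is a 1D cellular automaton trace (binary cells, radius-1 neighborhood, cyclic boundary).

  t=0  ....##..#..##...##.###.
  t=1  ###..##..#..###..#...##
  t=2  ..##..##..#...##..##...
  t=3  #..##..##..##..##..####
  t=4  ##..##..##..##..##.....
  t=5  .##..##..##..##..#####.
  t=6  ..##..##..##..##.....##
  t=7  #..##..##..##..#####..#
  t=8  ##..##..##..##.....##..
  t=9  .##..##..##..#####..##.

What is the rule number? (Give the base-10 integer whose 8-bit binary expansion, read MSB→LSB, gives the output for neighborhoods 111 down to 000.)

81

  ###|.  b7=0 t=0,i=20
  ##.|#  b6=1 t=0,i=5
  #.#|.  b5=0 t=0,i=18
  #..|#  b4=1 t=0,i=6
  .##|.  b3=0 t=0,i=4
  .#.|.  b2=0 t=0,i=8
  ..#|.  b1=0 t=0,i=3
  ...|#  b0=1 t=0,i=0
  bits 01010001 = 81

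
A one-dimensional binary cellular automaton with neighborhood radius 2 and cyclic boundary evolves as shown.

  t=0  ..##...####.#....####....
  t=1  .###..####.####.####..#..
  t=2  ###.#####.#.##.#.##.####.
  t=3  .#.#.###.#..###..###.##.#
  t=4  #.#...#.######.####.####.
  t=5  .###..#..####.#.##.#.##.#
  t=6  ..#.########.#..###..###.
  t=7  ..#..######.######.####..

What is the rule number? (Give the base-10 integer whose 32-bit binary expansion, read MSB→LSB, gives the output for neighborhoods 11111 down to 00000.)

3462264824

  [31] ##### => #  t=2,i=6
  [30] ####. => #  t=0,i=9
  [29] ###.# => .  t=0,i=10
  [28] ###.. => .  t=0,i=20
  [27] ##.## => #  t=1,i=10
  [26] ##.#. => #  t=0,i=11
  [25] ##..# => #  t=1,i=4
  [24] ##... => .  t=0,i=4
  [23] #.### => .  t=1,i=11
  [22] #.##. => #  t=2,i=12
  [21] #.#.# => .  t=2,i=10
  [20] #.#.. => #  t=0,i=12
  [19] #..## => #  t=1,i=5
  [18] #..#. => #  t=1,i=21
  [17] #...# => .  t=0,i=5
  [16] #.... => #  t=0,i=14
  [15] .#### => #  t=0,i=8
  [14] .###. => #  t=1,i=2
  [13] .##.# => #  t=2,i=13
  [12] .##.. => #  t=0,i=3
  [11] .#.## => .  t=2,i=11
  [10] .#.#. => #  t=3,i=0
  [9] .#..# => #  t=3,i=10
  [8] .#... => #  t=0,i=13
  [7] ..### => #  t=0,i=7
  [6] ..##. => #  t=0,i=2
  [5] ..#.# => #  t=4,i=6
  [4] ..#.. => #  t=1,i=22
  [3] ...## => #  t=0,i=1
  [2] ...#. => .  t=4,i=5
  [1] ....# => .  t=0,i=0
  [0] ..... => .  t=0,i=23
  bits 11001110010111011111011111111000 = 3462264824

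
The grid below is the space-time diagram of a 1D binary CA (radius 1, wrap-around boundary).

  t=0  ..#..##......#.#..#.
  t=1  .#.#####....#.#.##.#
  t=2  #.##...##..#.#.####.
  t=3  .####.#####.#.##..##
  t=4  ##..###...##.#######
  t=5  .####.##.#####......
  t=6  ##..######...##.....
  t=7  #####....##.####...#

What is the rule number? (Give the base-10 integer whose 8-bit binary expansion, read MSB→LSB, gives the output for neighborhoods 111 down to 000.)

122

  nb ###: next=.  (t=1,i=4, bit7=0)
  nb ##.: next=#  (t=0,i=6, bit6=1)
  nb #.#: next=#  (t=0,i=14, bit5=1)
  nb #..: next=#  (t=0,i=3, bit4=1)
  nb .##: next=#  (t=0,i=5, bit3=1)
  nb .#.: next=.  (t=0,i=2, bit2=0)
  nb ..#: next=#  (t=0,i=1, bit1=1)
  nb ...: next=.  (t=0,i=0, bit0=0)
  bits 01111010 = 122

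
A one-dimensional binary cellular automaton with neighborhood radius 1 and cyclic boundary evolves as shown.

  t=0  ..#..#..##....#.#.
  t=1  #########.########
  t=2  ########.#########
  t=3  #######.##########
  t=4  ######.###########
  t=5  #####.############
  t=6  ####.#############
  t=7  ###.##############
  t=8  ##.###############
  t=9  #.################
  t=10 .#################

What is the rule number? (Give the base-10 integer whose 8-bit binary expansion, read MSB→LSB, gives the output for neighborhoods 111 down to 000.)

  [7] ### => #  t=1,i=0
  [6] ##. => .  t=0,i=9
  [5] #.# => #  t=0,i=15
  [4] #.. => #  t=0,i=3
  [3] .## => #  t=0,i=8
  [2] .#. => #  t=0,i=2
  [1] ..# => #  t=0,i=1
  [0] ... => #  t=0,i=0
  bits 10111111 = 191

191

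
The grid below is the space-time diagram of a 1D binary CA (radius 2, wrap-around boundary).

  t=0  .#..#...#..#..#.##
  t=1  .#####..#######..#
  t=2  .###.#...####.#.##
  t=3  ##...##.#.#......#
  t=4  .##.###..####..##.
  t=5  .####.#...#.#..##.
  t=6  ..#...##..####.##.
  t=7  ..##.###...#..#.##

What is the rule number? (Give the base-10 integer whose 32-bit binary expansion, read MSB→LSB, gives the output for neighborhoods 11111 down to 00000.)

2576725882

  #####|#  b31=1 t=1,i=3
  ####.|.  b30=0 t=1,i=4
  ###.#|.  b29=0 t=2,i=3
  ###..|#  b28=1 t=1,i=5
  ##.##|#  b27=1 t=2,i=0
  ##.#.|.  b26=0 t=0,i=0
  ##..#|.  b25=0 t=1,i=6
  ##...|#  b24=1 t=3,i=2
  #.###|#  b23=1 t=1,i=1
  #.##.|.  b22=0 t=0,i=16
  #.#.#|.  b21=0 t=2,i=14
  #.#..|#  b20=1 t=0,i=1
  #..##|.  b19=0 t=1,i=7
  #..#.|#  b18=1 t=0,i=3
  #...#|.  b17=0 t=0,i=6
  #....|#  b16=1 t=3,i=12
  .####|#  b15=1 t=1,i=2
  .###.|.  b14=0 t=2,i=2
  .##.#|#  b13=1 t=0,i=17
  .##..|#  b12=1 t=4,i=16
  .#.##|.  b11=0 t=0,i=15
  .#.#.|#  b10=1 t=3,i=9
  .#..#|#  b9=1 t=0,i=2
  .#...|#  b8=1 t=0,i=5
  ..###|.  b7=0 t=1,i=8
  ..##.|#  b6=1 t=3,i=5
  ..#.#|#  b5=1 t=0,i=14
  ..#..|#  b4=1 t=0,i=4
  ...##|#  b3=1 t=2,i=8
  ...#.|.  b2=0 t=0,i=7
  ....#|#  b1=1 t=3,i=15
  .....|.  b0=0 t=3,i=13
  bits 10011001100101011011011101111010 = 2576725882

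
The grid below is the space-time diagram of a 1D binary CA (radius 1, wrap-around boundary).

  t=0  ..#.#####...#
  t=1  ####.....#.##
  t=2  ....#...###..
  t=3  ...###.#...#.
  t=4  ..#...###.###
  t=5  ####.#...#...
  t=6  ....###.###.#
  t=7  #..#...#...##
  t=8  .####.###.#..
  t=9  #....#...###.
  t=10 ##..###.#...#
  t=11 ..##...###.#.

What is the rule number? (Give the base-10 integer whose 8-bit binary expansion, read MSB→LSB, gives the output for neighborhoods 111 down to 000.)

54

  [7] ### => .  t=0,i=5
  [6] ##. => .  t=0,i=8
  [5] #.# => #  t=0,i=3
  [4] #.. => #  t=0,i=0
  [3] .## => .  t=0,i=4
  [2] .#. => #  t=0,i=2
  [1] ..# => #  t=0,i=1
  [0] ... => .  t=0,i=10
  bits 00110110 = 54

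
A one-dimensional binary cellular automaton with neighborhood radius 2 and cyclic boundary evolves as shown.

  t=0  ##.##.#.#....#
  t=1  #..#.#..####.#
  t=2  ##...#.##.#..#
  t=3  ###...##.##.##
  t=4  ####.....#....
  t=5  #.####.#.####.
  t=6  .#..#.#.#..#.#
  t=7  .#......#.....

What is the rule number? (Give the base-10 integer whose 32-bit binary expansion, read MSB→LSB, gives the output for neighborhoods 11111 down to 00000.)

  [31] ##### => #  t=3,i=0
  [30] ####. => #  t=1,i=10
  [29] ###.# => .  t=0,i=1
  [28] ###.. => #  t=2,i=1
  [27] ##.## => .  t=0,i=2
  [26] ##.#. => #  t=0,i=5
  [25] ##..# => #  t=1,i=1
  [24] ##... => #  t=2,i=2
  [23] #.### => .  t=3,i=12
  [22] #.##. => #  t=0,i=3
  [21] #.#.# => .  t=0,i=6
  [20] #.#.. => #  t=0,i=8
  [19] #..## => #  t=1,i=7
  [18] #..#. => .  t=1,i=2
  [17] #...# => .  t=2,i=3
  [16] #.... => #  t=0,i=10
  [15] .#### => .  t=1,i=9
  [14] .###. => #  t=0,i=0
  [13] .##.# => .  t=0,i=4
  [12] .##.. => #  t=1,i=0
  [11] .#.## => #  t=2,i=6
  [10] .#.#. => .  t=0,i=7
  [9] .#..# => .  t=1,i=6
  [8] .#... => #  t=0,i=9
  [7] ..### => #  t=0,i=13
  [6] ..##. => .  t=3,i=6
  [5] ..#.# => .  t=1,i=3
  [4] ..#.. => #  t=4,i=9
  [3] ...## => .  t=0,i=12
  [2] ...#. => .  t=2,i=4
  [1] ....# => #  t=0,i=11
  [0] ..... => .  t=4,i=6
  bits 11010111010110010101100110010010 = 3612957074

3612957074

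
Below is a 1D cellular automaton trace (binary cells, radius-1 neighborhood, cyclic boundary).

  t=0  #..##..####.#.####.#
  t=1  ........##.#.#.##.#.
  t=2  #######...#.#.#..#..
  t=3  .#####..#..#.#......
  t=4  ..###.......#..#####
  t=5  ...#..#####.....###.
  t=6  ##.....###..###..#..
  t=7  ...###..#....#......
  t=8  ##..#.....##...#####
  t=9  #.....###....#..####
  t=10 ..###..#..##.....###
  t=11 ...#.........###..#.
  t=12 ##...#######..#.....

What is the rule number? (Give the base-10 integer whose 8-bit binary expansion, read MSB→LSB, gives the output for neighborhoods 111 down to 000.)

  ### -> #   bit 7 = 1  t=0,i=8
  ##. -> .   bit 6 = 0  t=0,i=0
  #.# -> #   bit 5 = 1  t=0,i=11
  #.. -> .   bit 4 = 0  t=0,i=1
  .## -> .   bit 3 = 0  t=0,i=3
  .#. -> .   bit 2 = 0  t=0,i=12
  ..# -> .   bit 1 = 0  t=0,i=2
  ... -> #   bit 0 = 1  t=1,i=0
  bits 10100001 = 161

161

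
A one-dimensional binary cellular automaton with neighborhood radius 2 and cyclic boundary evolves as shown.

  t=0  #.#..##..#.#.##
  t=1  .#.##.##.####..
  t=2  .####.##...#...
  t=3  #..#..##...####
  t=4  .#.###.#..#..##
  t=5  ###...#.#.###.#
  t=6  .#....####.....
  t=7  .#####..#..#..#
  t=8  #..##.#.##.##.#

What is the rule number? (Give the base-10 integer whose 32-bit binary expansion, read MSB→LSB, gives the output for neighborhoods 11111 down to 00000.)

3328786234

  nb #####: next=#  (t=3,i=13, bit31=1)
  nb ####.: next=#  (t=1,i=11, bit30=1)
  nb ###.#: next=.  (t=0,i=0, bit29=0)
  nb ###..: next=.  (t=1,i=12, bit28=0)
  nb ##.##: next=.  (t=1,i=5, bit27=0)
  nb ##.#.: next=#  (t=0,i=1, bit26=1)
  nb ##..#: next=#  (t=0,i=7, bit25=1)
  nb ##...: next=.  (t=1,i=13, bit24=0)
  nb #.###: next=.  (t=0,i=13, bit23=0)
  nb #.##.: next=#  (t=1,i=3, bit22=1)
  nb #.#.#: next=#  (t=0,i=11, bit21=1)
  nb #.#..: next=.  (t=0,i=2, bit20=0)
  nb #..##: next=#  (t=0,i=4, bit19=1)
  nb #..#.: next=.  (t=0,i=8, bit18=0)
  nb #...#: next=.  (t=1,i=14, bit17=0)
  nb #....: next=#  (t=2,i=13, bit16=1)
  nb .####: next=.  (t=1,i=10, bit15=0)
  nb .###.: next=.  (t=0,i=14, bit14=0)
  nb .##.#: next=#  (t=1,i=4, bit13=1)
  nb .##..: next=#  (t=0,i=6, bit12=1)
  nb .#.##: next=#  (t=0,i=12, bit11=1)
  nb .#.#.: next=#  (t=0,i=10, bit10=1)
  nb .#..#: next=#  (t=0,i=3, bit9=1)
  nb .#...: next=#  (t=2,i=12, bit8=1)
  nb ..###: next=.  (t=2,i=1, bit7=0)
  nb ..##.: next=.  (t=0,i=5, bit6=0)
  nb ..#.#: next=#  (t=0,i=9, bit5=1)
  nb ..#..: next=#  (t=2,i=11, bit4=1)
  nb ...##: next=#  (t=2,i=0, bit3=1)
  nb ...#.: next=.  (t=1,i=0, bit2=0)
  nb ....#: next=#  (t=2,i=14, bit1=1)
  nb .....: next=.  (t=6,i=12, bit0=0)
  bits 11000110011010010011111100111010 = 3328786234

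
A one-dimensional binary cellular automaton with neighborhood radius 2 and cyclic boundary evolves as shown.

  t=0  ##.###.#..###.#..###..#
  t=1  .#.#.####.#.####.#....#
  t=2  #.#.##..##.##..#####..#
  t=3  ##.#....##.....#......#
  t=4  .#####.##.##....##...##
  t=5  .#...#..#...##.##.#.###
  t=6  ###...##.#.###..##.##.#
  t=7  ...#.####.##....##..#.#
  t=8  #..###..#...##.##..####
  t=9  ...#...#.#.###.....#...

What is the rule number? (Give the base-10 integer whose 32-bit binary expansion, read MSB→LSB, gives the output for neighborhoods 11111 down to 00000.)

630534120

  ##### -> .   bit 31 = 0  t=2,i=17
  ####. -> .   bit 30 = 0  t=1,i=7
  ###.# -> #   bit 29 = 1  t=0,i=1
  ###.. -> .   bit 28 = 0  t=0,i=19
  ##.## -> .   bit 27 = 0  t=0,i=2
  ##.#. -> #   bit 26 = 1  t=0,i=6
  ##..# -> .   bit 25 = 0  t=0,i=20
  ##... -> #   bit 24 = 1  t=3,i=10
  #.### -> #   bit 23 = 1  t=0,i=3
  #.##. -> .   bit 22 = 0  t=2,i=4
  #.#.# -> .   bit 21 = 0  t=1,i=1
  #.#.. -> #   bit 20 = 1  t=0,i=7
  #..## -> .   bit 19 = 0  t=0,i=9
  #..#. -> #   bit 18 = 1  t=5,i=7
  #...# -> .   bit 17 = 0  t=4,i=19
  #.... -> #   bit 16 = 1  t=1,i=19
  .#### -> .   bit 15 = 0  t=1,i=6
  .###. -> .   bit 14 = 0  t=0,i=0
  .##.# -> #   bit 13 = 1  t=2,i=0
  .##.. -> .   bit 12 = 0  t=2,i=5
  .#.## -> #   bit 11 = 1  t=1,i=4
  .#.#. -> #   bit 10 = 1  t=1,i=0
  .#..# -> #   bit 9 = 1  t=0,i=8
  .#... -> #   bit 8 = 1  t=1,i=18
  ..### -> #   bit 7 = 1  t=0,i=10
  ..##. -> #   bit 6 = 1  t=2,i=8
  ..#.# -> #   bit 5 = 1  t=1,i=22
  ..#.. -> .   bit 4 = 0  t=3,i=15
  ...## -> #   bit 3 = 1  t=3,i=7
  ...#. -> .   bit 2 = 0  t=1,i=21
  ....# -> .   bit 1 = 0  t=1,i=20
  ..... -> .   bit 0 = 0  t=3,i=12
  bits 00100101100101010010111111101000 = 630534120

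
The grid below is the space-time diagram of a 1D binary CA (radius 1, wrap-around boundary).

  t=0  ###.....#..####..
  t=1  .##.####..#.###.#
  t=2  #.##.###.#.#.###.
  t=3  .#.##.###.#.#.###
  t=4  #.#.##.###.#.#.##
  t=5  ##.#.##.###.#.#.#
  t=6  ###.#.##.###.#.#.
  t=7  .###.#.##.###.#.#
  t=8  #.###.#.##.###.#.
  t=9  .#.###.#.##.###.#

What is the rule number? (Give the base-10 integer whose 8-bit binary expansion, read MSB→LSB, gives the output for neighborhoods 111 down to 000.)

  ### -> #   bit 7 = 1  t=0,i=1
  ##. -> #   bit 6 = 1  t=0,i=2
  #.# -> #   bit 5 = 1  t=1,i=0
  #.. -> .   bit 4 = 0  t=0,i=3
  .## -> .   bit 3 = 0  t=0,i=0
  .#. -> .   bit 2 = 0  t=0,i=8
  ..# -> #   bit 1 = 1  t=0,i=7
  ... -> #   bit 0 = 1  t=0,i=4
  bits 11100011 = 227

227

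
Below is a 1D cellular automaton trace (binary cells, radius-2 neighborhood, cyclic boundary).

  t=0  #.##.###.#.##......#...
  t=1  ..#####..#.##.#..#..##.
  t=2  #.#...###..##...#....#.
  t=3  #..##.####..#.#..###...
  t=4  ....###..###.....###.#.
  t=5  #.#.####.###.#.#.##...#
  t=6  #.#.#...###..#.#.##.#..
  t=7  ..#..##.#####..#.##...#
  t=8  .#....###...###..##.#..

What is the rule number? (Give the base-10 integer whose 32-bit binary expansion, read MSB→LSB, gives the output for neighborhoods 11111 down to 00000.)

  [31] ##### => .  t=1,i=4
  [30] ####. => .  t=1,i=5
  [29] ###.# => .  t=0,i=7
  [28] ###.. => #  t=1,i=6
  [27] ##.## => #  t=0,i=4
  [26] ##.#. => .  t=0,i=8
  [25] ##..# => #  t=1,i=7
  [24] ##... => .  t=0,i=13
  [23] #.### => #  t=0,i=5
  [22] #.##. => #  t=0,i=2
  [21] #.#.# => #  t=0,i=9
  [20] #.#.. => .  t=1,i=14
  [19] #..## => .  t=1,i=19
  [18] #..#. => #  t=1,i=8
  [17] #...# => #  t=0,i=21
  [16] #.... => #  t=0,i=14
  [15] .#### => .  t=1,i=3
  [14] .###. => #  t=0,i=6
  [13] .##.# => #  t=0,i=3
  [12] .##.. => #  t=0,i=12
  [11] .#.## => .  t=0,i=1
  [10] .#.#. => .  t=2,i=1
  [9] .#..# => .  t=1,i=15
  [8] .#... => #  t=0,i=20
  [7] ..### => #  t=1,i=2
  [6] ..##. => .  t=1,i=20
  [5] ..#.# => .  t=0,i=0
  [4] ..#.. => .  t=0,i=19
  [3] ...## => .  t=1,i=1
  [2] ...#. => .  t=0,i=18
  [1] ....# => #  t=0,i=17
  [0] ..... => .  t=0,i=15
  bits 00011010111001110111000110000010 = 451375490

451375490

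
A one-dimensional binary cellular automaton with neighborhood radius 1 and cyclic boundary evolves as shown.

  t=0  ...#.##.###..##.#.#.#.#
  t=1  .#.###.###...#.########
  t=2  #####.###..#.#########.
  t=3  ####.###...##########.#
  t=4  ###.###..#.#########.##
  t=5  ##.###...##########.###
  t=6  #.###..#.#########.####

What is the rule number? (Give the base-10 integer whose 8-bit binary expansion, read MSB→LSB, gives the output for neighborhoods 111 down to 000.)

  ### -> #   bit 7 = 1  t=0,i=9
  ##. -> .   bit 6 = 0  t=0,i=6
  #.# -> #   bit 5 = 1  t=0,i=4
  #.. -> .   bit 4 = 0  t=0,i=0
  .## -> #   bit 3 = 1  t=0,i=5
  .#. -> #   bit 2 = 1  t=0,i=3
  ..# -> .   bit 1 = 0  t=0,i=2
  ... -> #   bit 0 = 1  t=0,i=1
  bits 10101101 = 173

173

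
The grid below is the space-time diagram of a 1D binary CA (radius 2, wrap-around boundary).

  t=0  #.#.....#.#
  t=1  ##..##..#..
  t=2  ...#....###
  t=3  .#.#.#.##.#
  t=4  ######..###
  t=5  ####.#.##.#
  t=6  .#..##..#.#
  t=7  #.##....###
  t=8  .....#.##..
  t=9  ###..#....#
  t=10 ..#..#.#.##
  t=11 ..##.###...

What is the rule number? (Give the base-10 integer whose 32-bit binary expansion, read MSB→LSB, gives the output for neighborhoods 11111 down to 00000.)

  #####|#  b31=1 t=4,i=0
  ####.|.  b30=0 t=4,i=4
  ###.#|.  b29=0 t=5,i=3
  ###..|#  b28=1 t=2,i=10
  ##.##|.  b27=0 t=5,i=9
  ##.#.|#  b26=1 t=0,i=1
  ##..#|.  b25=0 t=1,i=2
  ##...|.  b24=0 t=2,i=0
  #.###|#  b23=1 t=5,i=10
  #.##.|.  b22=0 t=0,i=10
  #.#.#|#  b21=1 t=3,i=1
  #.#..|.  b20=0 t=0,i=2
  #..##|#  b19=1 t=1,i=3
  #..#.|.  b18=0 t=1,i=7
  #...#|#  b17=1 t=2,i=1
  #....|#  b16=1 t=0,i=4
  .####|.  b15=0 t=4,i=9
  .###.|.  b14=0 t=2,i=9
  .##.#|#  b13=1 t=0,i=0
  .##..|.  b12=0 t=1,i=1
  .#.##|.  b11=0 t=0,i=9
  .#.#.|#  b10=1 t=3,i=0
  .#..#|#  b9=1 t=1,i=9
  .#...|.  b8=0 t=0,i=3
  ..###|#  b7=1 t=2,i=8
  ..##.|.  b6=0 t=1,i=0
  ..#.#|#  b5=1 t=0,i=8
  ..#..|#  b4=1 t=1,i=8
  ...##|#  b3=1 t=2,i=7
  ...#.|.  b2=0 t=0,i=7
  ....#|.  b1=0 t=0,i=6
  .....|#  b0=1 t=0,i=5
  bits 10010100101010110010011010111001 = 2494244537

2494244537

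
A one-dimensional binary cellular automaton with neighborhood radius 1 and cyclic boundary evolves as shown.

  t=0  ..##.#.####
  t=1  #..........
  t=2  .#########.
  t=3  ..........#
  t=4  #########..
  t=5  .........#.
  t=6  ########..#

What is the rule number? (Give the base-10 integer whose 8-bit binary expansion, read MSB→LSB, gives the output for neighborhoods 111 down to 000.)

17

  [7] ### => .  t=0,i=8
  [6] ##. => .  t=0,i=3
  [5] #.# => .  t=0,i=4
  [4] #.. => #  t=0,i=0
  [3] .## => .  t=0,i=2
  [2] .#. => .  t=0,i=5
  [1] ..# => .  t=0,i=1
  [0] ... => #  t=1,i=2
  bits 00010001 = 17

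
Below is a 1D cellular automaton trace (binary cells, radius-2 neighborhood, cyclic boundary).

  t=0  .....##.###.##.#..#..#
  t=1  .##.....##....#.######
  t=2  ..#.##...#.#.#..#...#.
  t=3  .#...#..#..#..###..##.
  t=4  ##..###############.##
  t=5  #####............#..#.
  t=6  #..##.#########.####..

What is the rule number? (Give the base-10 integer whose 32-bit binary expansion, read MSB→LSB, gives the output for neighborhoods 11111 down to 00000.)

  ##### -> .   bit 31 = 0  t=1,i=18
  ####. -> #   bit 30 = 1  t=1,i=20
  ###.# -> .   bit 29 = 0  t=0,i=10
  ###.. -> #   bit 28 = 1  t=3,i=16
  ##.## -> .   bit 27 = 0  t=0,i=7
  ##.#. -> #   bit 26 = 1  t=0,i=14
  ##..# -> #   bit 25 = 1  t=3,i=17
  ##... -> .   bit 24 = 0  t=1,i=3
  #.### -> #   bit 23 = 1  t=0,i=8
  #.##. -> .   bit 22 = 0  t=0,i=12
  #.#.# -> #   bit 21 = 1  t=2,i=11
  #.#.. -> .   bit 20 = 0  t=0,i=15
  #..## -> #   bit 19 = 1  t=3,i=13
  #..#. -> #   bit 18 = 1  t=0,i=17
  #...# -> .   bit 17 = 0  t=2,i=0
  #.... -> #   bit 16 = 1  t=0,i=1
  .#### -> .   bit 15 = 0  t=1,i=17
  .###. -> #   bit 14 = 1  t=0,i=9
  .##.# -> .   bit 13 = 0  t=0,i=6
  .##.. -> #   bit 12 = 1  t=1,i=2
  .#.## -> .   bit 11 = 0  t=1,i=15
  .#.#. -> .   bit 10 = 0  t=2,i=10
  .#..# -> #   bit 9 = 1  t=0,i=16
  .#... -> .   bit 8 = 0  t=0,i=0
  ..### -> #   bit 7 = 1  t=3,i=14
  ..##. -> .   bit 6 = 0  t=0,i=5
  ..#.# -> .   bit 5 = 0  t=1,i=14
  ..#.. -> #   bit 4 = 1  t=0,i=18
  ...## -> .   bit 3 = 0  t=0,i=4
  ...#. -> #   bit 2 = 1  t=1,i=13
  ....# -> .   bit 1 = 0  t=0,i=3
  ..... -> #   bit 0 = 1  t=0,i=2
  bits 01010110101011010101001010010101 = 1454199445

1454199445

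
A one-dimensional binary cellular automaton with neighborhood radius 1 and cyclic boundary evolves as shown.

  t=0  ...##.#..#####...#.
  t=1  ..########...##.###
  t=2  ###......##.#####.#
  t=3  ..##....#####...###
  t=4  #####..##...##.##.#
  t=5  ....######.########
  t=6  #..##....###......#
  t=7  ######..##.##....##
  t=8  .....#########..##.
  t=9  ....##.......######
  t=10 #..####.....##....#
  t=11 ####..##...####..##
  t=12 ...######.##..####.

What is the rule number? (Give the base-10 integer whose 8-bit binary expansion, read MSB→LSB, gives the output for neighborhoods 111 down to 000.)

  nb ###: next=.  (t=0,i=10, bit7=0)
  nb ##.: next=#  (t=0,i=4, bit6=1)
  nb #.#: next=#  (t=0,i=5, bit5=1)
  nb #..: next=#  (t=0,i=7, bit4=1)
  nb .##: next=#  (t=0,i=3, bit3=1)
  nb .#.: next=#  (t=0,i=6, bit2=1)
  nb ..#: next=#  (t=0,i=2, bit1=1)
  nb ...: next=.  (t=0,i=0, bit0=0)
  bits 01111110 = 126

126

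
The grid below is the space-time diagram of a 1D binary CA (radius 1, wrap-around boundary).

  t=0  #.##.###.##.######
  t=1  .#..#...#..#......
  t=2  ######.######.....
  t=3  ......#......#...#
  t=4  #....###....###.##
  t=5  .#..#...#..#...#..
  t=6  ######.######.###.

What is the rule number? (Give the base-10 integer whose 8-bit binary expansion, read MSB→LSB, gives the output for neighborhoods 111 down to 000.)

54

  [7] ### => .  t=0,i=6
  [6] ##. => .  t=0,i=0
  [5] #.# => #  t=0,i=1
  [4] #.. => #  t=1,i=2
  [3] .## => .  t=0,i=2
  [2] .#. => #  t=1,i=1
  [1] ..# => #  t=1,i=0
  [0] ... => .  t=1,i=6
  bits 00110110 = 54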